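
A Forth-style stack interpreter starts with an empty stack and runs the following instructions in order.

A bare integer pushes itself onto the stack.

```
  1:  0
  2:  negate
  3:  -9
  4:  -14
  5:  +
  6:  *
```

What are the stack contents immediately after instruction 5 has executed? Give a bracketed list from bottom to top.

[0, -23]

0       0
negate  0
-9      0 -9
-14     0 -9 -14
+       0 -23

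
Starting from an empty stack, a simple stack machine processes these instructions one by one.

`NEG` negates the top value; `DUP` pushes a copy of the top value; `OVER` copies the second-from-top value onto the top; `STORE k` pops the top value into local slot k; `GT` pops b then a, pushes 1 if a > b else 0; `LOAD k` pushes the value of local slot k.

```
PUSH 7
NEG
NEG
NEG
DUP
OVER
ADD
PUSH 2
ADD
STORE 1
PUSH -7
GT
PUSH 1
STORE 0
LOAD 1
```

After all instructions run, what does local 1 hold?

-12

PUSH 7  -> 7
NEG     -> -7
NEG     -> 7
NEG     -> -7
DUP     -> -7 -7
OVER    -> -7 -7 -7
ADD     -> -7 -14
PUSH 2  -> -7 -14 2
ADD     -> -7 -12
STORE 1 -> -7
PUSH -7 -> -7 -7
GT      -> 0
PUSH 1  -> 0 1
STORE 0 -> 0
LOAD 1  -> 0 -12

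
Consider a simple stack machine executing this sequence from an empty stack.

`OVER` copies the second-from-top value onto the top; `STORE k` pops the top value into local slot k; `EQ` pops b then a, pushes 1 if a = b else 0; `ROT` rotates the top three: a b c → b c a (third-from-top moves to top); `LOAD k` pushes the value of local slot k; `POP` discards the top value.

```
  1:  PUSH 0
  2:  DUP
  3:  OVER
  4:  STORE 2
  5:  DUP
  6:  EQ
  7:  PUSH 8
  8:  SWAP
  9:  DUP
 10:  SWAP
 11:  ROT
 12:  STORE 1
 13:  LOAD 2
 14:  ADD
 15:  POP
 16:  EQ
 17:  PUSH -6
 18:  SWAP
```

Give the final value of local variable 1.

8

PUSH 0  : 0
DUP     : 0 0
OVER    : 0 0 0
STORE 2 : 0 0
DUP     : 0 0 0
EQ      : 0 1
PUSH 8  : 0 1 8
SWAP    : 0 8 1
DUP     : 0 8 1 1
SWAP    : 0 8 1 1
ROT     : 0 1 1 8
STORE 1 : 0 1 1
LOAD 2  : 0 1 1 0
ADD     : 0 1 1
POP     : 0 1
EQ      : 0
PUSH -6 : 0 -6
SWAP    : -6 0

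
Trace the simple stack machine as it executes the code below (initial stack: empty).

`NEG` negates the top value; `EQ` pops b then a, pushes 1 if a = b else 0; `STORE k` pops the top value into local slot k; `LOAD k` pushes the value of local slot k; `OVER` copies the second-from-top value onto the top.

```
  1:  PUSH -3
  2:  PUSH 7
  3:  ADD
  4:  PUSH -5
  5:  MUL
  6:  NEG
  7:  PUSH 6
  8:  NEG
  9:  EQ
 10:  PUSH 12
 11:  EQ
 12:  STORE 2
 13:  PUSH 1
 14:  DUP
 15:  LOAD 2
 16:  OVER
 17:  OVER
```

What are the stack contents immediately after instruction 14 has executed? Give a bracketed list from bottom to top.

[1, 1]

PUSH -3 -> -3
PUSH 7  -> -3 7
ADD     -> 4
PUSH -5 -> 4 -5
MUL     -> -20
NEG     -> 20
PUSH 6  -> 20 6
NEG     -> 20 -6
EQ      -> 0
PUSH 12 -> 0 12
EQ      -> 0
STORE 2 -> (empty)
PUSH 1  -> 1
DUP     -> 1 1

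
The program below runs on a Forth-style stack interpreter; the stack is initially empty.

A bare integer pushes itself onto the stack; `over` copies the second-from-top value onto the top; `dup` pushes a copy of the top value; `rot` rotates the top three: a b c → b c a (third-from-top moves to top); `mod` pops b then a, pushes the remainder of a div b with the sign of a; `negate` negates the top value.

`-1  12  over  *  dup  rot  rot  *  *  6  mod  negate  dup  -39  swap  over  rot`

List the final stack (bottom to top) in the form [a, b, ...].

[0, 0, -39, -39]

-1      -1
12      -1 12
over    -1 12 -1
*       -1 -12
dup     -1 -12 -12
rot     -12 -12 -1
rot     -12 -1 -12
*       -12 12
*       -144
6       -144 6
mod     0
negate  0
dup     0 0
-39     0 0 -39
swap    0 -39 0
over    0 -39 0 -39
rot     0 0 -39 -39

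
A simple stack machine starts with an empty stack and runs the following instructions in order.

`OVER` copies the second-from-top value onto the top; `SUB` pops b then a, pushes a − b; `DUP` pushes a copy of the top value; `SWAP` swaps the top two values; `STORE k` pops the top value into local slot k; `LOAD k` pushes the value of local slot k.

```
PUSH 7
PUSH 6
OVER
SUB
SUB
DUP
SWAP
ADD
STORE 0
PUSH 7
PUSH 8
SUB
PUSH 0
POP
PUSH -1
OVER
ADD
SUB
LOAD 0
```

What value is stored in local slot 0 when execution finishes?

16

PUSH 7  -> 7
PUSH 6  -> 7 6
OVER    -> 7 6 7
SUB     -> 7 -1
SUB     -> 8
DUP     -> 8 8
SWAP    -> 8 8
ADD     -> 16
STORE 0 -> (empty)
PUSH 7  -> 7
PUSH 8  -> 7 8
SUB     -> -1
PUSH 0  -> -1 0
POP     -> -1
PUSH -1 -> -1 -1
OVER    -> -1 -1 -1
ADD     -> -1 -2
SUB     -> 1
LOAD 0  -> 1 16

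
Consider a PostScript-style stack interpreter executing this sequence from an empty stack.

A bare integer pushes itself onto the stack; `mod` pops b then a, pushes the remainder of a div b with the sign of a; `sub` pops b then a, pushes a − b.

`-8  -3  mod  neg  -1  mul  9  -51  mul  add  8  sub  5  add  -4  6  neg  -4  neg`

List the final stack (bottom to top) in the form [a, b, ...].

-8  -> [-8]
-3  -> [-8, -3]
mod -> [-2]
neg -> [2]
-1  -> [2, -1]
mul -> [-2]
9   -> [-2, 9]
-51 -> [-2, 9, -51]
mul -> [-2, -459]
add -> [-461]
8   -> [-461, 8]
sub -> [-469]
5   -> [-469, 5]
add -> [-464]
-4  -> [-464, -4]
6   -> [-464, -4, 6]
neg -> [-464, -4, -6]
-4  -> [-464, -4, -6, -4]
neg -> [-464, -4, -6, 4]

[-464, -4, -6, 4]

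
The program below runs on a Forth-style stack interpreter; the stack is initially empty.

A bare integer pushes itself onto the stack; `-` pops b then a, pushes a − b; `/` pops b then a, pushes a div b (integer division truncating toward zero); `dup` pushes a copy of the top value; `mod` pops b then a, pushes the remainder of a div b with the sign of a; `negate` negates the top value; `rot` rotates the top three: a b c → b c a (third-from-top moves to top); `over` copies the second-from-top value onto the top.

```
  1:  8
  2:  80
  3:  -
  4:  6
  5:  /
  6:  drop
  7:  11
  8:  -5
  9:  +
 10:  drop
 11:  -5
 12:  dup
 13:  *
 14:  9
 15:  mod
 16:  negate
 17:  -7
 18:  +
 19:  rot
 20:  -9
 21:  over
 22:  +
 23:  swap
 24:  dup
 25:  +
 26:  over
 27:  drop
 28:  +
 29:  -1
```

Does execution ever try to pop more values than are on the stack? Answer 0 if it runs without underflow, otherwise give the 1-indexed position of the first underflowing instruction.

8      : 8
80     : 8 80
-      : -72
6      : -72 6
/      : -12
drop   : (empty)
11     : 11
-5     : 11 -5
+      : 6
drop   : (empty)
-5     : -5
dup    : -5 -5
*      : 25
9      : 25 9
mod    : 7
negate : -7
-7     : -7 -7
+      : -14
rot  — needs 3 operands, stack has 1 → underflow

19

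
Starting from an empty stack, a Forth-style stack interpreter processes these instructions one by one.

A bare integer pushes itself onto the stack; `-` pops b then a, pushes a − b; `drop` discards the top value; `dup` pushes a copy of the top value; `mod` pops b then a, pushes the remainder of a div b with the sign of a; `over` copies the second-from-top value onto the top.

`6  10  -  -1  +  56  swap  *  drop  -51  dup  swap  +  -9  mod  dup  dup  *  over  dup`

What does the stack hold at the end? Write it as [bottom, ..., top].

[-3, 9, -3, -3]

6    : [6]
10   : [6, 10]
-    : [-4]
-1   : [-4, -1]
+    : [-5]
56   : [-5, 56]
swap : [56, -5]
*    : [-280]
drop : []
-51  : [-51]
dup  : [-51, -51]
swap : [-51, -51]
+    : [-102]
-9   : [-102, -9]
mod  : [-3]
dup  : [-3, -3]
dup  : [-3, -3, -3]
*    : [-3, 9]
over : [-3, 9, -3]
dup  : [-3, 9, -3, -3]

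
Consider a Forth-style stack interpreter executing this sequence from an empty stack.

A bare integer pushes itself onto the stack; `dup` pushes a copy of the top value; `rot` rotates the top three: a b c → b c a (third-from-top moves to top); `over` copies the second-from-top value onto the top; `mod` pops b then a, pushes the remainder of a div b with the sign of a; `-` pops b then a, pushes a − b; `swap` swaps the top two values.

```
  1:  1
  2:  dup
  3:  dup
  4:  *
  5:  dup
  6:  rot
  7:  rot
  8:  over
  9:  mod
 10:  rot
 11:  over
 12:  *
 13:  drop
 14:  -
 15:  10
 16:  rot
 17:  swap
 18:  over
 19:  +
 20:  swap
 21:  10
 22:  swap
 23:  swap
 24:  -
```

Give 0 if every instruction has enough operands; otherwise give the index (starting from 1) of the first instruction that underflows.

16

1    : [1]
dup  : [1, 1]
dup  : [1, 1, 1]
*    : [1, 1]
dup  : [1, 1, 1]
rot  : [1, 1, 1]
rot  : [1, 1, 1]
over : [1, 1, 1, 1]
mod  : [1, 1, 0]
rot  : [1, 0, 1]
over : [1, 0, 1, 0]
*    : [1, 0, 0]
drop : [1, 0]
-    : [1]
10   : [1, 10]
rot  — needs 3 operands, stack has 2 → underflow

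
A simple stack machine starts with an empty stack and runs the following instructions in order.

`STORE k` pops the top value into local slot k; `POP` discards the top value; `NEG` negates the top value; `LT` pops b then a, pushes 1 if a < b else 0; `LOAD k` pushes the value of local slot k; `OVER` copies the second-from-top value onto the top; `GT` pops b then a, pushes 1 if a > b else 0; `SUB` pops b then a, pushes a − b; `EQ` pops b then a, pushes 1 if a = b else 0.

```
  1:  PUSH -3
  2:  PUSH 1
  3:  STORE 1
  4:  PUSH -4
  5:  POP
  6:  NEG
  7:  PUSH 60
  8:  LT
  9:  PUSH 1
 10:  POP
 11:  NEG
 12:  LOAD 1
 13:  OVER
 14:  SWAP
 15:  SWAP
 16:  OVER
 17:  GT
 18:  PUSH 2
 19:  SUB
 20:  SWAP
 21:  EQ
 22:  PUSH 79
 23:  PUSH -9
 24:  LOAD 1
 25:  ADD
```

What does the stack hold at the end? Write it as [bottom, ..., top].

[-1, 0, 79, -8]

PUSH -3 -> [-3]
PUSH 1  -> [-3, 1]
STORE 1 -> [-3]
PUSH -4 -> [-3, -4]
POP     -> [-3]
NEG     -> [3]
PUSH 60 -> [3, 60]
LT      -> [1]
PUSH 1  -> [1, 1]
POP     -> [1]
NEG     -> [-1]
LOAD 1  -> [-1, 1]
OVER    -> [-1, 1, -1]
SWAP    -> [-1, -1, 1]
SWAP    -> [-1, 1, -1]
OVER    -> [-1, 1, -1, 1]
GT      -> [-1, 1, 0]
PUSH 2  -> [-1, 1, 0, 2]
SUB     -> [-1, 1, -2]
SWAP    -> [-1, -2, 1]
EQ      -> [-1, 0]
PUSH 79 -> [-1, 0, 79]
PUSH -9 -> [-1, 0, 79, -9]
LOAD 1  -> [-1, 0, 79, -9, 1]
ADD     -> [-1, 0, 79, -8]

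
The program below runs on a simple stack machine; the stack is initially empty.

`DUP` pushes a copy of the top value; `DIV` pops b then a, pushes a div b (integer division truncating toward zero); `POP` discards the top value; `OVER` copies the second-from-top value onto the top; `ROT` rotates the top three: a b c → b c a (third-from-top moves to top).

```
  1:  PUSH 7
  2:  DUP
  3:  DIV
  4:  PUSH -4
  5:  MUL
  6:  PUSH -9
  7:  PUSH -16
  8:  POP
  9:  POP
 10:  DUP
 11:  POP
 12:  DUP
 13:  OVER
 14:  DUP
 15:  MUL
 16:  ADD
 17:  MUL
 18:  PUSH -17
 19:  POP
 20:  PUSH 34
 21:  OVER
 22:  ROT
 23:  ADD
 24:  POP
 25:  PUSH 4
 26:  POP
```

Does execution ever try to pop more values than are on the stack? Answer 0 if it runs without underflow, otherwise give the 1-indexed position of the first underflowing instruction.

PUSH 7   : [7]
DUP      : [7, 7]
DIV      : [1]
PUSH -4  : [1, -4]
MUL      : [-4]
PUSH -9  : [-4, -9]
PUSH -16 : [-4, -9, -16]
POP      : [-4, -9]
POP      : [-4]
DUP      : [-4, -4]
POP      : [-4]
DUP      : [-4, -4]
OVER     : [-4, -4, -4]
DUP      : [-4, -4, -4, -4]
MUL      : [-4, -4, 16]
ADD      : [-4, 12]
MUL      : [-48]
PUSH -17 : [-48, -17]
POP      : [-48]
PUSH 34  : [-48, 34]
OVER     : [-48, 34, -48]
ROT      : [34, -48, -48]
ADD      : [34, -96]
POP      : [34]
PUSH 4   : [34, 4]
POP      : [34]

0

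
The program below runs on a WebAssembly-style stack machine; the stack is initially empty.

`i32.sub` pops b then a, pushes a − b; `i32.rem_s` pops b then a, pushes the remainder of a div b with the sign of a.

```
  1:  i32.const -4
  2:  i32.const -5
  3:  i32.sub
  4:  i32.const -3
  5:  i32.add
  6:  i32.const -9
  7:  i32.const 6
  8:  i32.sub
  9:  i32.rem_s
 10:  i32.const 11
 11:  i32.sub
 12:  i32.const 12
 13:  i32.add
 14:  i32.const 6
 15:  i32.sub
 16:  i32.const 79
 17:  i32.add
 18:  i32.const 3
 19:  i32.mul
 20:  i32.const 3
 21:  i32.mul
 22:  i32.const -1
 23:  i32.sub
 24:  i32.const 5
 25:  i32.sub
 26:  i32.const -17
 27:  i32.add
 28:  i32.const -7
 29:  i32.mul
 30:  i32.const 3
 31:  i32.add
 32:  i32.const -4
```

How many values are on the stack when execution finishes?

i32.const -4  → -4
i32.const -5  → -4 -5
i32.sub       → 1
i32.const -3  → 1 -3
i32.add       → -2
i32.const -9  → -2 -9
i32.const 6   → -2 -9 6
i32.sub       → -2 -15
i32.rem_s     → -2
i32.const 11  → -2 11
i32.sub       → -13
i32.const 12  → -13 12
i32.add       → -1
i32.const 6   → -1 6
i32.sub       → -7
i32.const 79  → -7 79
i32.add       → 72
i32.const 3   → 72 3
i32.mul       → 216
i32.const 3   → 216 3
i32.mul       → 648
i32.const -1  → 648 -1
i32.sub       → 649
i32.const 5   → 649 5
i32.sub       → 644
i32.const -17 → 644 -17
i32.add       → 627
i32.const -7  → 627 -7
i32.mul       → -4389
i32.const 3   → -4389 3
i32.add       → -4386
i32.const -4  → -4386 -4

2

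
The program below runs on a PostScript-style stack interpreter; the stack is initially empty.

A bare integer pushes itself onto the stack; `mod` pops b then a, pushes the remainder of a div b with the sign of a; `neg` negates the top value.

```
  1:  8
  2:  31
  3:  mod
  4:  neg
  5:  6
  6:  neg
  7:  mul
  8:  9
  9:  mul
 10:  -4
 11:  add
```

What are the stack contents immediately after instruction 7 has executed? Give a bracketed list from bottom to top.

[48]

8   -> 8
31  -> 8 31
mod -> 8
neg -> -8
6   -> -8 6
neg -> -8 -6
mul -> 48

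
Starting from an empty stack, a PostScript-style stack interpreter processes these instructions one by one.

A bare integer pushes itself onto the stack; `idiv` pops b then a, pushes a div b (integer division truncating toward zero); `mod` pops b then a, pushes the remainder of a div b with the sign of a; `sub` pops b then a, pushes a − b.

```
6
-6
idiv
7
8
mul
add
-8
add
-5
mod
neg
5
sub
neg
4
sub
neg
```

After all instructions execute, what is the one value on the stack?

-3

6    -> [6]
-6   -> [6, -6]
idiv -> [-1]
7    -> [-1, 7]
8    -> [-1, 7, 8]
mul  -> [-1, 56]
add  -> [55]
-8   -> [55, -8]
add  -> [47]
-5   -> [47, -5]
mod  -> [2]
neg  -> [-2]
5    -> [-2, 5]
sub  -> [-7]
neg  -> [7]
4    -> [7, 4]
sub  -> [3]
neg  -> [-3]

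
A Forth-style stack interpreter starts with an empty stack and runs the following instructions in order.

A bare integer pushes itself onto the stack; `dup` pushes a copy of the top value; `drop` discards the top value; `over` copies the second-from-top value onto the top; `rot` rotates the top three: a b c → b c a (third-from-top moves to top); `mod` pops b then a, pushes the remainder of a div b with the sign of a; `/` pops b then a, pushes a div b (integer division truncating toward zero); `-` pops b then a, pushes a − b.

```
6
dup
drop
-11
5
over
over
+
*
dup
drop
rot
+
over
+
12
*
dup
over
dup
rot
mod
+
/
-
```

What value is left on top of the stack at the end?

-12

6    → 6
dup  → 6 6
drop → 6
-11  → 6 -11
5    → 6 -11 5
over → 6 -11 5 -11
over → 6 -11 5 -11 5
+    → 6 -11 5 -6
*    → 6 -11 -30
dup  → 6 -11 -30 -30
drop → 6 -11 -30
rot  → -11 -30 6
+    → -11 -24
over → -11 -24 -11
+    → -11 -35
12   → -11 -35 12
*    → -11 -420
dup  → -11 -420 -420
over → -11 -420 -420 -420
dup  → -11 -420 -420 -420 -420
rot  → -11 -420 -420 -420 -420
mod  → -11 -420 -420 0
+    → -11 -420 -420
/    → -11 1
-    → -12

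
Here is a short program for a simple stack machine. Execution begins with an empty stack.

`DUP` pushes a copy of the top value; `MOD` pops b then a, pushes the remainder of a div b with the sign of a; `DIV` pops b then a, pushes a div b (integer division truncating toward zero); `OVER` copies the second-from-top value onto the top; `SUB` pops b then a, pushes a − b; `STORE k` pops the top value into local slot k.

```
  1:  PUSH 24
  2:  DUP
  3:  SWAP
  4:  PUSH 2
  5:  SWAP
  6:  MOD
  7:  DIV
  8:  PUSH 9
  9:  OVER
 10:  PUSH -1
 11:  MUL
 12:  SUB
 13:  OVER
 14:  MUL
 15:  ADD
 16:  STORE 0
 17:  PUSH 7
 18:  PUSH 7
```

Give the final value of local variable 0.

264

PUSH 24 → 24
DUP     → 24 24
SWAP    → 24 24
PUSH 2  → 24 24 2
SWAP    → 24 2 24
MOD     → 24 2
DIV     → 12
PUSH 9  → 12 9
OVER    → 12 9 12
PUSH -1 → 12 9 12 -1
MUL     → 12 9 -12
SUB     → 12 21
OVER    → 12 21 12
MUL     → 12 252
ADD     → 264
STORE 0 → (empty)
PUSH 7  → 7
PUSH 7  → 7 7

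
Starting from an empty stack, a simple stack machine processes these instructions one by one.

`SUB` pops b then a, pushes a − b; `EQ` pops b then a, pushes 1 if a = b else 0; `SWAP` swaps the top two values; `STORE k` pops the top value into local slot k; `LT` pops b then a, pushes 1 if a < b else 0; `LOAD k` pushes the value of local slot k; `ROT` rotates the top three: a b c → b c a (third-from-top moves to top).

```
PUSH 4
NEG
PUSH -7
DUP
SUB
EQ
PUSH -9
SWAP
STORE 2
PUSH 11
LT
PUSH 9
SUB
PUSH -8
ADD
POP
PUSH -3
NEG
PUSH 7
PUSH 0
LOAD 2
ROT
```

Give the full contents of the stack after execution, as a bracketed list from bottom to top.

[3, 0, 0, 7]

PUSH 4  : 4
NEG     : -4
PUSH -7 : -4 -7
DUP     : -4 -7 -7
SUB     : -4 0
EQ      : 0
PUSH -9 : 0 -9
SWAP    : -9 0
STORE 2 : -9
PUSH 11 : -9 11
LT      : 1
PUSH 9  : 1 9
SUB     : -8
PUSH -8 : -8 -8
ADD     : -16
POP     : (empty)
PUSH -3 : -3
NEG     : 3
PUSH 7  : 3 7
PUSH 0  : 3 7 0
LOAD 2  : 3 7 0 0
ROT     : 3 0 0 7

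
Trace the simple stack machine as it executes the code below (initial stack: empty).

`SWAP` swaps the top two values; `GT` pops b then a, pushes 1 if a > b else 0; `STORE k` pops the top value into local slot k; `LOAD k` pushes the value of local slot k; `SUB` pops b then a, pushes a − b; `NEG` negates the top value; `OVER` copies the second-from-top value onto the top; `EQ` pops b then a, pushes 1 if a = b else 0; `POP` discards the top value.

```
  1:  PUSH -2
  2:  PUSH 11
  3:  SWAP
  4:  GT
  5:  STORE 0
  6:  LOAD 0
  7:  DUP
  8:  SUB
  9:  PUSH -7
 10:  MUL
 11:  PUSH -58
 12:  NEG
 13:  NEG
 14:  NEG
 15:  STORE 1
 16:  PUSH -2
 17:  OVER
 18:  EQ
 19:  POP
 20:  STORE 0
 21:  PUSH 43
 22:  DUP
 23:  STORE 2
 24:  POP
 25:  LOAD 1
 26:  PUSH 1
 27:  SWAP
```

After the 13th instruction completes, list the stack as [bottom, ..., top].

PUSH -2  -> -2
PUSH 11  -> -2 11
SWAP     -> 11 -2
GT       -> 1
STORE 0  -> (empty)
LOAD 0   -> 1
DUP      -> 1 1
SUB      -> 0
PUSH -7  -> 0 -7
MUL      -> 0
PUSH -58 -> 0 -58
NEG      -> 0 58
NEG      -> 0 -58

[0, -58]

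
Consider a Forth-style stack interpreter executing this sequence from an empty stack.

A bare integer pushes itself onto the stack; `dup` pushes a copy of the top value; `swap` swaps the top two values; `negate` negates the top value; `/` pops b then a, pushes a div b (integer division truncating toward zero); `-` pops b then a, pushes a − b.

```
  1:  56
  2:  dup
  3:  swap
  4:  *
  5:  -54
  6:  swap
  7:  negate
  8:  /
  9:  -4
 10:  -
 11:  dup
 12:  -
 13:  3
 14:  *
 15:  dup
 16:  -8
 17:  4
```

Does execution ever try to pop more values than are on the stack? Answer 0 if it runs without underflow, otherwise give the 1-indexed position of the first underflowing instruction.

0

56     -> 56
dup    -> 56 56
swap   -> 56 56
*      -> 3136
-54    -> 3136 -54
swap   -> -54 3136
negate -> -54 -3136
/      -> 0
-4     -> 0 -4
-      -> 4
dup    -> 4 4
-      -> 0
3      -> 0 3
*      -> 0
dup    -> 0 0
-8     -> 0 0 -8
4      -> 0 0 -8 4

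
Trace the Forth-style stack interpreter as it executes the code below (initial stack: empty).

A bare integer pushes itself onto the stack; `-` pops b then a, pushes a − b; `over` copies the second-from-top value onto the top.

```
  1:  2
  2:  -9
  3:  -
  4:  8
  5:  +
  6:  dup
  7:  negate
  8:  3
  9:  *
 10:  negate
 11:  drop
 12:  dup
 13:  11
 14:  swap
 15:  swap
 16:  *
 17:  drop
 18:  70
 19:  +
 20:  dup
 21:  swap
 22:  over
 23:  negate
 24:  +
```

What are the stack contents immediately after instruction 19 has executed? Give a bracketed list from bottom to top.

[89]

2      → [2]
-9     → [2, -9]
-      → [11]
8      → [11, 8]
+      → [19]
dup    → [19, 19]
negate → [19, -19]
3      → [19, -19, 3]
*      → [19, -57]
negate → [19, 57]
drop   → [19]
dup    → [19, 19]
11     → [19, 19, 11]
swap   → [19, 11, 19]
swap   → [19, 19, 11]
*      → [19, 209]
drop   → [19]
70     → [19, 70]
+      → [89]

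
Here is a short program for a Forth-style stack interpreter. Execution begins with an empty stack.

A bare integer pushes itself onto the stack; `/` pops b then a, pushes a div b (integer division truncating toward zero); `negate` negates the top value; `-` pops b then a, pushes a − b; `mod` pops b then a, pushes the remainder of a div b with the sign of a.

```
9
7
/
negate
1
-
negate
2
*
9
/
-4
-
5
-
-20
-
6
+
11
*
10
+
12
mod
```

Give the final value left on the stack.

9

9      -> [9]
7      -> [9, 7]
/      -> [1]
negate -> [-1]
1      -> [-1, 1]
-      -> [-2]
negate -> [2]
2      -> [2, 2]
*      -> [4]
9      -> [4, 9]
/      -> [0]
-4     -> [0, -4]
-      -> [4]
5      -> [4, 5]
-      -> [-1]
-20    -> [-1, -20]
-      -> [19]
6      -> [19, 6]
+      -> [25]
11     -> [25, 11]
*      -> [275]
10     -> [275, 10]
+      -> [285]
12     -> [285, 12]
mod    -> [9]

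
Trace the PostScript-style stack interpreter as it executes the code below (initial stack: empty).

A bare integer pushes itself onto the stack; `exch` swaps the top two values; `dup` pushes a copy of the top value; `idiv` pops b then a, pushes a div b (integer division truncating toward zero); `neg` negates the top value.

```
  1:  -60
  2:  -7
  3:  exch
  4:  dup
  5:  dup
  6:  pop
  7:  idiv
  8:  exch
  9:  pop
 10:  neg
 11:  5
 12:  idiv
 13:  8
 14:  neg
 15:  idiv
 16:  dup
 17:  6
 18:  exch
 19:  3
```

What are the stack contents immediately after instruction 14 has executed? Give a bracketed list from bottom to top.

[0, -8]

-60  : -60
-7   : -60 -7
exch : -7 -60
dup  : -7 -60 -60
dup  : -7 -60 -60 -60
pop  : -7 -60 -60
idiv : -7 1
exch : 1 -7
pop  : 1
neg  : -1
5    : -1 5
idiv : 0
8    : 0 8
neg  : 0 -8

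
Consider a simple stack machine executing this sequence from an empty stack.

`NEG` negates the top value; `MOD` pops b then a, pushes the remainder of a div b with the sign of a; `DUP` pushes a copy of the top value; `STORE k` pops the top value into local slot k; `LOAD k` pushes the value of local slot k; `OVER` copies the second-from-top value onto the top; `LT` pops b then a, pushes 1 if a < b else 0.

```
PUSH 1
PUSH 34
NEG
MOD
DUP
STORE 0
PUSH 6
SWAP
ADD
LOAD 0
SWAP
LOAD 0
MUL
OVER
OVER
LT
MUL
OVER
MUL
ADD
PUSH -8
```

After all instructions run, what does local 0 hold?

1

PUSH 1  -> 1
PUSH 34 -> 1 34
NEG     -> 1 -34
MOD     -> 1
DUP     -> 1 1
STORE 0 -> 1
PUSH 6  -> 1 6
SWAP    -> 6 1
ADD     -> 7
LOAD 0  -> 7 1
SWAP    -> 1 7
LOAD 0  -> 1 7 1
MUL     -> 1 7
OVER    -> 1 7 1
OVER    -> 1 7 1 7
LT      -> 1 7 1
MUL     -> 1 7
OVER    -> 1 7 1
MUL     -> 1 7
ADD     -> 8
PUSH -8 -> 8 -8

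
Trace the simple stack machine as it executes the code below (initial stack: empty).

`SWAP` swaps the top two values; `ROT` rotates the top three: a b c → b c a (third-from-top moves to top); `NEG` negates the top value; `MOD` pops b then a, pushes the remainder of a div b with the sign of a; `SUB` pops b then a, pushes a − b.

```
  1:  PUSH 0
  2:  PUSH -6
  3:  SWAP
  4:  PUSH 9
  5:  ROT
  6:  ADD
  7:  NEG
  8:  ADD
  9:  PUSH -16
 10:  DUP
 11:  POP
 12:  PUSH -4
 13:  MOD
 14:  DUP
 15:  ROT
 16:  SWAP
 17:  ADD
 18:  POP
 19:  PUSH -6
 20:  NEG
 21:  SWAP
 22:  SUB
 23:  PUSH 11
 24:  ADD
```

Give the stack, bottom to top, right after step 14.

[-3, 0, 0]

PUSH 0    0
PUSH -6   0 -6
SWAP      -6 0
PUSH 9    -6 0 9
ROT       0 9 -6
ADD       0 3
NEG       0 -3
ADD       -3
PUSH -16  -3 -16
DUP       -3 -16 -16
POP       -3 -16
PUSH -4   -3 -16 -4
MOD       -3 0
DUP       -3 0 0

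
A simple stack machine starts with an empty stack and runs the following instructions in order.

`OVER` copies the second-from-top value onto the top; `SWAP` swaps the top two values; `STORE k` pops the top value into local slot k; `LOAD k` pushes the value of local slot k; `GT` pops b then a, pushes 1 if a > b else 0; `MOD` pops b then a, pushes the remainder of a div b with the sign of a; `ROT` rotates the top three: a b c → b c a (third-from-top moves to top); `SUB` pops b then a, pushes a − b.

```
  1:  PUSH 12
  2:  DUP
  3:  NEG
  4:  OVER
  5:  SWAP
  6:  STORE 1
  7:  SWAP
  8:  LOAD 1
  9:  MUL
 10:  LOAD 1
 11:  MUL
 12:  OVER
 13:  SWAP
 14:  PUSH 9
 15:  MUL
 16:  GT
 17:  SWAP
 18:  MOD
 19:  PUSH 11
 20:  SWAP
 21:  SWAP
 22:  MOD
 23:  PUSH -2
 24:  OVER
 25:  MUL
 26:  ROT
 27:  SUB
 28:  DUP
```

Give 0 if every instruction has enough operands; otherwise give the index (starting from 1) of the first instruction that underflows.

PUSH 12 : 12
DUP     : 12 12
NEG     : 12 -12
OVER    : 12 -12 12
SWAP    : 12 12 -12
STORE 1 : 12 12
SWAP    : 12 12
LOAD 1  : 12 12 -12
MUL     : 12 -144
LOAD 1  : 12 -144 -12
MUL     : 12 1728
OVER    : 12 1728 12
SWAP    : 12 12 1728
PUSH 9  : 12 12 1728 9
MUL     : 12 12 15552
GT      : 12 0
SWAP    : 0 12
MOD     : 0
PUSH 11 : 0 11
SWAP    : 11 0
SWAP    : 0 11
MOD     : 0
PUSH -2 : 0 -2
OVER    : 0 -2 0
MUL     : 0 0
ROT  — needs 3 operands, stack has 2 → underflow

26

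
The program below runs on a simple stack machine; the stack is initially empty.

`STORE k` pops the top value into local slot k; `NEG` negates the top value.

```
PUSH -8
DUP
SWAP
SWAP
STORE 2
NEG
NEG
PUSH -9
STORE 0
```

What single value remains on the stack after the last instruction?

PUSH -8  [-8]
DUP      [-8, -8]
SWAP     [-8, -8]
SWAP     [-8, -8]
STORE 2  [-8]
NEG      [8]
NEG      [-8]
PUSH -9  [-8, -9]
STORE 0  [-8]

-8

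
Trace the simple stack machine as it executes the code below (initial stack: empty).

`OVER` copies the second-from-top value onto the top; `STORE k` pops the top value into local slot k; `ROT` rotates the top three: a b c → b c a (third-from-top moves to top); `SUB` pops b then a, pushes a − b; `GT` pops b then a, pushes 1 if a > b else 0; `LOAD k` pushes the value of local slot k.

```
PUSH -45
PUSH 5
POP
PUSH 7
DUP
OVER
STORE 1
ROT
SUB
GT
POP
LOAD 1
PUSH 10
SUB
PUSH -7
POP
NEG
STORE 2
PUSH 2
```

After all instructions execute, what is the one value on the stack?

2

PUSH -45 -> -45
PUSH 5   -> -45 5
POP      -> -45
PUSH 7   -> -45 7
DUP      -> -45 7 7
OVER     -> -45 7 7 7
STORE 1  -> -45 7 7
ROT      -> 7 7 -45
SUB      -> 7 52
GT       -> 0
POP      -> (empty)
LOAD 1   -> 7
PUSH 10  -> 7 10
SUB      -> -3
PUSH -7  -> -3 -7
POP      -> -3
NEG      -> 3
STORE 2  -> (empty)
PUSH 2   -> 2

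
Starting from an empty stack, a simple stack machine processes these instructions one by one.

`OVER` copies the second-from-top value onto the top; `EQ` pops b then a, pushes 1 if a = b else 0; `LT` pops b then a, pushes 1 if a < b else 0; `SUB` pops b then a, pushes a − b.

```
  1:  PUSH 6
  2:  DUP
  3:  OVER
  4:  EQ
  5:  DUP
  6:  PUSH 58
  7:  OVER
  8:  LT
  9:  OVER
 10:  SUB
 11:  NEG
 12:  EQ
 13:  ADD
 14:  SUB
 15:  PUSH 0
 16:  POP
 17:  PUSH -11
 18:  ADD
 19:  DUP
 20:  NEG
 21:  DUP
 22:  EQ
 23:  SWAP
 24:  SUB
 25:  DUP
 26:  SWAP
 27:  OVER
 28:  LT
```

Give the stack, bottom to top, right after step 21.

PUSH 6   → 6
DUP      → 6 6
OVER     → 6 6 6
EQ       → 6 1
DUP      → 6 1 1
PUSH 58  → 6 1 1 58
OVER     → 6 1 1 58 1
LT       → 6 1 1 0
OVER     → 6 1 1 0 1
SUB      → 6 1 1 -1
NEG      → 6 1 1 1
EQ       → 6 1 1
ADD      → 6 2
SUB      → 4
PUSH 0   → 4 0
POP      → 4
PUSH -11 → 4 -11
ADD      → -7
DUP      → -7 -7
NEG      → -7 7
DUP      → -7 7 7

[-7, 7, 7]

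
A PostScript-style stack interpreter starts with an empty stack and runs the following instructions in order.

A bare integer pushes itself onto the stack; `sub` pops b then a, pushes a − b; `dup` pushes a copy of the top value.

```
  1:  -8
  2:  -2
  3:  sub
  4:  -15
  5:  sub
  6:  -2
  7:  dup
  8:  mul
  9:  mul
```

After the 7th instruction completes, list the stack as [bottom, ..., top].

-8  : [-8]
-2  : [-8, -2]
sub : [-6]
-15 : [-6, -15]
sub : [9]
-2  : [9, -2]
dup : [9, -2, -2]

[9, -2, -2]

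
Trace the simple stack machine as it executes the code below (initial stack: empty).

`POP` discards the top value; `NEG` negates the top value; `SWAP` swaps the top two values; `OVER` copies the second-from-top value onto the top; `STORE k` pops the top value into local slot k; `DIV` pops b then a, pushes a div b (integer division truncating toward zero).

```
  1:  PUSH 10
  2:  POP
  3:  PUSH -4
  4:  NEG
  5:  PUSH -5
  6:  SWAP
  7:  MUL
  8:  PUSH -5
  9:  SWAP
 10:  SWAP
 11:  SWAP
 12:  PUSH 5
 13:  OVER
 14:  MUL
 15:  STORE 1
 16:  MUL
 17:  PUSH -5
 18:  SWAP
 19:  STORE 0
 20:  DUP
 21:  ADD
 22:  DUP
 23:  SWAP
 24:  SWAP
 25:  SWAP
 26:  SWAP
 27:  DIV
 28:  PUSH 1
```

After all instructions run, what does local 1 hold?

PUSH 10 : 10
POP     : (empty)
PUSH -4 : -4
NEG     : 4
PUSH -5 : 4 -5
SWAP    : -5 4
MUL     : -20
PUSH -5 : -20 -5
SWAP    : -5 -20
SWAP    : -20 -5
SWAP    : -5 -20
PUSH 5  : -5 -20 5
OVER    : -5 -20 5 -20
MUL     : -5 -20 -100
STORE 1 : -5 -20
MUL     : 100
PUSH -5 : 100 -5
SWAP    : -5 100
STORE 0 : -5
DUP     : -5 -5
ADD     : -10
DUP     : -10 -10
SWAP    : -10 -10
SWAP    : -10 -10
SWAP    : -10 -10
SWAP    : -10 -10
DIV     : 1
PUSH 1  : 1 1

-100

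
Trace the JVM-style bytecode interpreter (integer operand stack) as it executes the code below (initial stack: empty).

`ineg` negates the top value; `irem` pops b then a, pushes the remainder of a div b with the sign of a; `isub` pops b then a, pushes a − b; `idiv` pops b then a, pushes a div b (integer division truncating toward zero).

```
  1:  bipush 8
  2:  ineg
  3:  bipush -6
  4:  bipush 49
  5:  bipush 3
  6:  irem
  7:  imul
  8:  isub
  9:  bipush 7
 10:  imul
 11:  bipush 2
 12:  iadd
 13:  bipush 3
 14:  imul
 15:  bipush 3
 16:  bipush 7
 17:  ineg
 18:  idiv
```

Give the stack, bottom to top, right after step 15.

[-36, 3]

bipush 8  → 8
ineg      → -8
bipush -6 → -8 -6
bipush 49 → -8 -6 49
bipush 3  → -8 -6 49 3
irem      → -8 -6 1
imul      → -8 -6
isub      → -2
bipush 7  → -2 7
imul      → -14
bipush 2  → -14 2
iadd      → -12
bipush 3  → -12 3
imul      → -36
bipush 3  → -36 3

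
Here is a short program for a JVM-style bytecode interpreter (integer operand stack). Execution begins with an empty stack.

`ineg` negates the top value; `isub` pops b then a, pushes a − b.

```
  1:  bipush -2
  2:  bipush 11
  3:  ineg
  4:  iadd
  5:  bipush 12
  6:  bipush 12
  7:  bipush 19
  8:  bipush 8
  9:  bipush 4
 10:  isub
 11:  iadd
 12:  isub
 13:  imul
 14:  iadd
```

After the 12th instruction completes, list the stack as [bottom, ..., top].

[-13, 12, -11]

bipush -2 -> [-2]
bipush 11 -> [-2, 11]
ineg      -> [-2, -11]
iadd      -> [-13]
bipush 12 -> [-13, 12]
bipush 12 -> [-13, 12, 12]
bipush 19 -> [-13, 12, 12, 19]
bipush 8  -> [-13, 12, 12, 19, 8]
bipush 4  -> [-13, 12, 12, 19, 8, 4]
isub      -> [-13, 12, 12, 19, 4]
iadd      -> [-13, 12, 12, 23]
isub      -> [-13, 12, -11]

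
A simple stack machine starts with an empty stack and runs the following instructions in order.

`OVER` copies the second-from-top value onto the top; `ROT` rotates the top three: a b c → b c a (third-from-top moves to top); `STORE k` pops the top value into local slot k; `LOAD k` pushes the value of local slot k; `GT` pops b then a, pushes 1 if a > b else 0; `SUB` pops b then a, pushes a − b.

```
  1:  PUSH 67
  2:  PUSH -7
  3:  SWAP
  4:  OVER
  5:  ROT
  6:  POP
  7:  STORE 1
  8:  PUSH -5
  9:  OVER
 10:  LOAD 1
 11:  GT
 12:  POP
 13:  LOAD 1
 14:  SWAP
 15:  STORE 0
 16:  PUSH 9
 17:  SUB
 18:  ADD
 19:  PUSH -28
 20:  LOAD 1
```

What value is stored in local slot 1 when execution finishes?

-7

PUSH 67  : [67]
PUSH -7  : [67, -7]
SWAP     : [-7, 67]
OVER     : [-7, 67, -7]
ROT      : [67, -7, -7]
POP      : [67, -7]
STORE 1  : [67]
PUSH -5  : [67, -5]
OVER     : [67, -5, 67]
LOAD 1   : [67, -5, 67, -7]
GT       : [67, -5, 1]
POP      : [67, -5]
LOAD 1   : [67, -5, -7]
SWAP     : [67, -7, -5]
STORE 0  : [67, -7]
PUSH 9   : [67, -7, 9]
SUB      : [67, -16]
ADD      : [51]
PUSH -28 : [51, -28]
LOAD 1   : [51, -28, -7]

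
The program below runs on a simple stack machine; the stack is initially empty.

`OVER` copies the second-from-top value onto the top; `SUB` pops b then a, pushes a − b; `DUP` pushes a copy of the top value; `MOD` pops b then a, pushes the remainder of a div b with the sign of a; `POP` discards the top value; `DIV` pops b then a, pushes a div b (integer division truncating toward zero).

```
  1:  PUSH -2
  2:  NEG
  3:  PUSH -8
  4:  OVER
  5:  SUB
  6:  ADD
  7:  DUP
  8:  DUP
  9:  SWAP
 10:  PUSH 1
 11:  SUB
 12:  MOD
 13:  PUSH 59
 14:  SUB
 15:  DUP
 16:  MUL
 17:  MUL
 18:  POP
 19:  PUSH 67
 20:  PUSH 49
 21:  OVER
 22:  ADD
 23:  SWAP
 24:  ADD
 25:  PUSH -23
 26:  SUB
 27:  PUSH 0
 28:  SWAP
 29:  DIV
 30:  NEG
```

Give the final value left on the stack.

PUSH -2  -> [-2]
NEG      -> [2]
PUSH -8  -> [2, -8]
OVER     -> [2, -8, 2]
SUB      -> [2, -10]
ADD      -> [-8]
DUP      -> [-8, -8]
DUP      -> [-8, -8, -8]
SWAP     -> [-8, -8, -8]
PUSH 1   -> [-8, -8, -8, 1]
SUB      -> [-8, -8, -9]
MOD      -> [-8, -8]
PUSH 59  -> [-8, -8, 59]
SUB      -> [-8, -67]
DUP      -> [-8, -67, -67]
MUL      -> [-8, 4489]
MUL      -> [-35912]
POP      -> []
PUSH 67  -> [67]
PUSH 49  -> [67, 49]
OVER     -> [67, 49, 67]
ADD      -> [67, 116]
SWAP     -> [116, 67]
ADD      -> [183]
PUSH -23 -> [183, -23]
SUB      -> [206]
PUSH 0   -> [206, 0]
SWAP     -> [0, 206]
DIV      -> [0]
NEG      -> [0]

0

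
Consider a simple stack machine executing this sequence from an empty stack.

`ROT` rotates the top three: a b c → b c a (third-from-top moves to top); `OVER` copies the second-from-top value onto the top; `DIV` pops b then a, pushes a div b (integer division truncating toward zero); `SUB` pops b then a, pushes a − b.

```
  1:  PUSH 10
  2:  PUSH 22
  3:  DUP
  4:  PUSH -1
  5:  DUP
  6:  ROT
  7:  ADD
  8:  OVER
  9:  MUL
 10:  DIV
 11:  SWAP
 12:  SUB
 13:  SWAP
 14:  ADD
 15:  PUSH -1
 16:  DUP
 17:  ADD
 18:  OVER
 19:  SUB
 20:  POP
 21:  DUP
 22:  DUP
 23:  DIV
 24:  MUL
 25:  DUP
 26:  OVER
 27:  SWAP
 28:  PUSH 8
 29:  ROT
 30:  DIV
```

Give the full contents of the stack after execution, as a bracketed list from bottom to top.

[-12, -12, 0]

PUSH 10 → [10]
PUSH 22 → [10, 22]
DUP     → [10, 22, 22]
PUSH -1 → [10, 22, 22, -1]
DUP     → [10, 22, 22, -1, -1]
ROT     → [10, 22, -1, -1, 22]
ADD     → [10, 22, -1, 21]
OVER    → [10, 22, -1, 21, -1]
MUL     → [10, 22, -1, -21]
DIV     → [10, 22, 0]
SWAP    → [10, 0, 22]
SUB     → [10, -22]
SWAP    → [-22, 10]
ADD     → [-12]
PUSH -1 → [-12, -1]
DUP     → [-12, -1, -1]
ADD     → [-12, -2]
OVER    → [-12, -2, -12]
SUB     → [-12, 10]
POP     → [-12]
DUP     → [-12, -12]
DUP     → [-12, -12, -12]
DIV     → [-12, 1]
MUL     → [-12]
DUP     → [-12, -12]
OVER    → [-12, -12, -12]
SWAP    → [-12, -12, -12]
PUSH 8  → [-12, -12, -12, 8]
ROT     → [-12, -12, 8, -12]
DIV     → [-12, -12, 0]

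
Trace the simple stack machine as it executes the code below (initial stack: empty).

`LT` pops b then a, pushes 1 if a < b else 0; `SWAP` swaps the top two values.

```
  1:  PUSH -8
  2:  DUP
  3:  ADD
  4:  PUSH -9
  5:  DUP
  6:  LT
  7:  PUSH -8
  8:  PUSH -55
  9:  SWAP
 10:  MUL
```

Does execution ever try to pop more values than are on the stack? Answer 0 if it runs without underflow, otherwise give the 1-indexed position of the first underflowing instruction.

PUSH -8  → [-8]
DUP      → [-8, -8]
ADD      → [-16]
PUSH -9  → [-16, -9]
DUP      → [-16, -9, -9]
LT       → [-16, 0]
PUSH -8  → [-16, 0, -8]
PUSH -55 → [-16, 0, -8, -55]
SWAP     → [-16, 0, -55, -8]
MUL      → [-16, 0, 440]

0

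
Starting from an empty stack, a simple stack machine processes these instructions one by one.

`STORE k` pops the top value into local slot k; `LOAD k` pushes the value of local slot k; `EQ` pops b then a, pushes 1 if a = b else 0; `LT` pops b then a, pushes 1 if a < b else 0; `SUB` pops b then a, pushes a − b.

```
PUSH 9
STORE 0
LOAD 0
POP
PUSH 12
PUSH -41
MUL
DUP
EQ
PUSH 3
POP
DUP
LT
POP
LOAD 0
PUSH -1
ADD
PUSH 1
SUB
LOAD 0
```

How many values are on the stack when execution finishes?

PUSH 9   → [9]
STORE 0  → []
LOAD 0   → [9]
POP      → []
PUSH 12  → [12]
PUSH -41 → [12, -41]
MUL      → [-492]
DUP      → [-492, -492]
EQ       → [1]
PUSH 3   → [1, 3]
POP      → [1]
DUP      → [1, 1]
LT       → [0]
POP      → []
LOAD 0   → [9]
PUSH -1  → [9, -1]
ADD      → [8]
PUSH 1   → [8, 1]
SUB      → [7]
LOAD 0   → [7, 9]

2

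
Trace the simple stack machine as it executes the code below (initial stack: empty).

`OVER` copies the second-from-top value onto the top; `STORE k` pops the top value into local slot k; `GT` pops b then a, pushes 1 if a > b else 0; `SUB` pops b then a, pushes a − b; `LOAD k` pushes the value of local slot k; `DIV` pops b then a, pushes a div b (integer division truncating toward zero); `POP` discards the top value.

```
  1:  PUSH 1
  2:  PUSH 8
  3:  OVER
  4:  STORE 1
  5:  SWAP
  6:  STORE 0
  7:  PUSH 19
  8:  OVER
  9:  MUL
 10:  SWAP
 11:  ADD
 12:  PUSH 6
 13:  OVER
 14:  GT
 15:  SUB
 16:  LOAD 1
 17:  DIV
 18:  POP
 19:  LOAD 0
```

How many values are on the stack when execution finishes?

PUSH 1   [1]
PUSH 8   [1, 8]
OVER     [1, 8, 1]
STORE 1  [1, 8]
SWAP     [8, 1]
STORE 0  [8]
PUSH 19  [8, 19]
OVER     [8, 19, 8]
MUL      [8, 152]
SWAP     [152, 8]
ADD      [160]
PUSH 6   [160, 6]
OVER     [160, 6, 160]
GT       [160, 0]
SUB      [160]
LOAD 1   [160, 1]
DIV      [160]
POP      []
LOAD 0   [1]

1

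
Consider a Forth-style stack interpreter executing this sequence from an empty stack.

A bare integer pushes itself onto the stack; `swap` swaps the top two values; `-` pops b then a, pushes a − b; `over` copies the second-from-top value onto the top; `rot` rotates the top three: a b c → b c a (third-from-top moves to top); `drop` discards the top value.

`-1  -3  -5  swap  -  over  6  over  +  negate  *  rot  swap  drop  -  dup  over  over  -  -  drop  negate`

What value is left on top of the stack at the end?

-1     -> [-1]
-3     -> [-1, -3]
-5     -> [-1, -3, -5]
swap   -> [-1, -5, -3]
-      -> [-1, -2]
over   -> [-1, -2, -1]
6      -> [-1, -2, -1, 6]
over   -> [-1, -2, -1, 6, -1]
+      -> [-1, -2, -1, 5]
negate -> [-1, -2, -1, -5]
*      -> [-1, -2, 5]
rot    -> [-2, 5, -1]
swap   -> [-2, -1, 5]
drop   -> [-2, -1]
-      -> [-1]
dup    -> [-1, -1]
over   -> [-1, -1, -1]
over   -> [-1, -1, -1, -1]
-      -> [-1, -1, 0]
-      -> [-1, -1]
drop   -> [-1]
negate -> [1]

1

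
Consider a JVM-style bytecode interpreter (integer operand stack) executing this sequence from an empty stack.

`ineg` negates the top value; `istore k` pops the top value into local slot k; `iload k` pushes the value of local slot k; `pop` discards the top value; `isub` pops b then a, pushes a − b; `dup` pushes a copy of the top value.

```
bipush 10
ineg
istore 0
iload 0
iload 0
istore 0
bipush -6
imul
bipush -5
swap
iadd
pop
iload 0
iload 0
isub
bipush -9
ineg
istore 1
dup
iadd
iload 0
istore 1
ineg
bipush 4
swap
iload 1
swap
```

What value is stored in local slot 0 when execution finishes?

bipush 10 : 10
ineg      : -10
istore 0  : (empty)
iload 0   : -10
iload 0   : -10 -10
istore 0  : -10
bipush -6 : -10 -6
imul      : 60
bipush -5 : 60 -5
swap      : -5 60
iadd      : 55
pop       : (empty)
iload 0   : -10
iload 0   : -10 -10
isub      : 0
bipush -9 : 0 -9
ineg      : 0 9
istore 1  : 0
dup       : 0 0
iadd      : 0
iload 0   : 0 -10
istore 1  : 0
ineg      : 0
bipush 4  : 0 4
swap      : 4 0
iload 1   : 4 0 -10
swap      : 4 -10 0

-10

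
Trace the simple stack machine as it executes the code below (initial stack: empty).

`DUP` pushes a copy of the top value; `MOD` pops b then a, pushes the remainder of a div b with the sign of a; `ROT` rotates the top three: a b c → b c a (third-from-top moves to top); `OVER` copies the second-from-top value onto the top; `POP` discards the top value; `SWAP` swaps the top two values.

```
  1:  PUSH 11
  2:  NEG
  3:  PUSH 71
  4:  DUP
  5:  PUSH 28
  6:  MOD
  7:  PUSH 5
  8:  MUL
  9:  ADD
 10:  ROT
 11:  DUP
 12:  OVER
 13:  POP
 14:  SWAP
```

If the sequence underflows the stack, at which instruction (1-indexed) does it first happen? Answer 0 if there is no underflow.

10

PUSH 11 -> 11
NEG     -> -11
PUSH 71 -> -11 71
DUP     -> -11 71 71
PUSH 28 -> -11 71 71 28
MOD     -> -11 71 15
PUSH 5  -> -11 71 15 5
MUL     -> -11 71 75
ADD     -> -11 146
ROT  — needs 3 operands, stack has 2 → underflow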